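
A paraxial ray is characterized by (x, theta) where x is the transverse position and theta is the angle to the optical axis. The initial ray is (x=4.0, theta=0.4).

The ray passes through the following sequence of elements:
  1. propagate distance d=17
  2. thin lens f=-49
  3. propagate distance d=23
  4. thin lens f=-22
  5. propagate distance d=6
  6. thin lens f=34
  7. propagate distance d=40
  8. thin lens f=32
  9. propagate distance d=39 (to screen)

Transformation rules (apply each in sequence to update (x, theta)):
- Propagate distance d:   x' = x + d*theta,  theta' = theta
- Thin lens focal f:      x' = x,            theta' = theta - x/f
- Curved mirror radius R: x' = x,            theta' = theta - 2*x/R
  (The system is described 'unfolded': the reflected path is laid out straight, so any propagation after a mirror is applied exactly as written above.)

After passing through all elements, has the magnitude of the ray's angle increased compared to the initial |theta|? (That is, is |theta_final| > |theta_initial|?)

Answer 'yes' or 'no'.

Answer: yes

Derivation:
Initial: x=4.0000 theta=0.4000
After 1 (propagate distance d=17): x=10.8000 theta=0.4000
After 2 (thin lens f=-49): x=10.8000 theta=152/245 (≈0.6204)
After 3 (propagate distance d=23): x=6142/245 (≈25.0694) theta=152/245 (≈0.6204)
After 4 (thin lens f=-22): x=6142/245 (≈25.0694) theta=4743/2695 (≈1.7599)
After 5 (propagate distance d=6): x=19204/539 (≈35.6289) theta=4743/2695 (≈1.7599)
After 6 (thin lens f=34): x=19204/539 (≈35.6289) theta=32621/45815 (≈0.7120)
After 7 (propagate distance d=40): x=587436/9163 (≈64.1096) theta=32621/45815 (≈0.7120)
After 8 (thin lens f=32): x=587436/9163 (≈64.1096) theta=-473327/366520 (≈-1.2914)
After 9 (propagate distance d=39 (to screen)): x=5037687/366520 (≈13.7446) theta=-473327/366520 (≈-1.2914)
|theta_initial|=0.4000 |theta_final|=473327/366520 (≈1.2914) -> increased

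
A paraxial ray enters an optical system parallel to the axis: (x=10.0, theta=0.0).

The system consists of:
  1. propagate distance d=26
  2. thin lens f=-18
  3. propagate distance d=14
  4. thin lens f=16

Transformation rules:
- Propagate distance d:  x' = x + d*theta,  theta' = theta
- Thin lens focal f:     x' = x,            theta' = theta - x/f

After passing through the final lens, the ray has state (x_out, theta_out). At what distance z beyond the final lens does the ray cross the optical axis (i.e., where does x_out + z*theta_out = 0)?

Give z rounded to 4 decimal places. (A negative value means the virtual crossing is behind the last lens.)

Initial: x=10.0000 theta=0.0000
After 1 (propagate distance d=26): x=10.0000 theta=0.0000
After 2 (thin lens f=-18): x=10.0000 theta=5/9 (≈0.5556)
After 3 (propagate distance d=14): x=160/9 (≈17.7778) theta=5/9 (≈0.5556)
After 4 (thin lens f=16): x=160/9 (≈17.7778) theta=-5/9 (≈-0.5556)
z_focus = -x_out/theta_out = -(160/9)/(-5/9) = 32.0000
Rounded to 4 decimal places: z = 32.0000

Answer: 32.0000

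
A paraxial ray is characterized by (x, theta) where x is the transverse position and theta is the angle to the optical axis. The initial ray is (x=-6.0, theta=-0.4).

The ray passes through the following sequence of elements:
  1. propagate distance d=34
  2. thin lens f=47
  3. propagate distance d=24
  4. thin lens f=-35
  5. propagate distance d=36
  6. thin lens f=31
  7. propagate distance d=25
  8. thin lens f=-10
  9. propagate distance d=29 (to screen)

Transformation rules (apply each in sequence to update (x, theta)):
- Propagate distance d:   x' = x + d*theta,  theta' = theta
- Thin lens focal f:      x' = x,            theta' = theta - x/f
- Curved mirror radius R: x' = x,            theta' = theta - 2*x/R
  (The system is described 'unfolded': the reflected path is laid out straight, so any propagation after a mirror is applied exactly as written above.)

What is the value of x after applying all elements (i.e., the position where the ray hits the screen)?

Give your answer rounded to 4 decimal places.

Initial: x=-6.0000 theta=-0.4000
After 1 (propagate distance d=34): x=-19.6000 theta=-0.4000
After 2 (thin lens f=47): x=-19.6000 theta=4/235 (≈0.0170)
After 3 (propagate distance d=24): x=-902/47 (≈-19.1915) theta=4/235 (≈0.0170)
After 4 (thin lens f=-35): x=-902/47 (≈-19.1915) theta=-874/1645 (≈-0.5313)
After 5 (propagate distance d=36): x=-63034/1645 (≈-38.3185) theta=-874/1645 (≈-0.5313)
After 6 (thin lens f=31): x=-63034/1645 (≈-38.3185) theta=7188/10199 (≈0.7048)
After 7 (propagate distance d=25): x=-1055554/50995 (≈-20.6992) theta=7188/10199 (≈0.7048)
After 8 (thin lens f=-10): x=-1055554/50995 (≈-20.6992) theta=-348077/254975 (≈-1.3651)
After 9 (propagate distance d=29 (to screen)): x=-15372003/254975 (≈-60.2883) theta=-348077/254975 (≈-1.3651)
Rounded to 4 decimal places: x = -60.2883

Answer: -60.2883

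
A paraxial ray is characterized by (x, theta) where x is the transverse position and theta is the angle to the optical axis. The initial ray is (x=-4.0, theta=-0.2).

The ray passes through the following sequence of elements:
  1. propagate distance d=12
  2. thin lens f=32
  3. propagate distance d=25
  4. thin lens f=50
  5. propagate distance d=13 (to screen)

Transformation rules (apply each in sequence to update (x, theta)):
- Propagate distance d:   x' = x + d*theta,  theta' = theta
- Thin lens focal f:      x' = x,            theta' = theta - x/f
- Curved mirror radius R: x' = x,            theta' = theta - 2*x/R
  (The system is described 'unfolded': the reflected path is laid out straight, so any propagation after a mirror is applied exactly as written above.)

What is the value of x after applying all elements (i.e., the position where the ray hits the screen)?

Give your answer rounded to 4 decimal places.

Answer: -4.7360

Derivation:
Initial: x=-4.0000 theta=-0.2000
After 1 (propagate distance d=12): x=-6.4000 theta=-0.2000
After 2 (thin lens f=32): x=-6.4000 theta=0.0000
After 3 (propagate distance d=25): x=-6.4000 theta=0.0000
After 4 (thin lens f=50): x=-6.4000 theta=0.1280
After 5 (propagate distance d=13 (to screen)): x=-4.7360 theta=0.1280
Rounded to 4 decimal places: x = -4.7360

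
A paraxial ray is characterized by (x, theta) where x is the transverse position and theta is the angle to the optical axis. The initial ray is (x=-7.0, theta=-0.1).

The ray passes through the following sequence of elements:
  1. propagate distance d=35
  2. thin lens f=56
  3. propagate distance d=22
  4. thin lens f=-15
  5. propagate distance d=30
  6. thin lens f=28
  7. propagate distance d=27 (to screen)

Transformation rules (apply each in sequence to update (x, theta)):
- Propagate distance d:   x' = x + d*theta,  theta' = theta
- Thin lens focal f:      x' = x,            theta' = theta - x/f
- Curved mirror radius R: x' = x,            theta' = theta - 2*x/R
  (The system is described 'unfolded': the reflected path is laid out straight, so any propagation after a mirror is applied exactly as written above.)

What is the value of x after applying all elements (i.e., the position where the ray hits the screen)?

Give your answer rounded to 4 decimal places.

Answer: -13.8975

Derivation:
Initial: x=-7.0000 theta=-0.1000
After 1 (propagate distance d=35): x=-10.5000 theta=-0.1000
After 2 (thin lens f=56): x=-10.5000 theta=0.0875
After 3 (propagate distance d=22): x=-8.5750 theta=0.0875
After 4 (thin lens f=-15): x=-8.5750 theta=-581/1200 (≈-0.4842)
After 5 (propagate distance d=30): x=-23.1000 theta=-581/1200 (≈-0.4842)
After 6 (thin lens f=28): x=-23.1000 theta=409/1200 (≈0.3408)
After 7 (propagate distance d=27 (to screen)): x=-13.8975 theta=409/1200 (≈0.3408)
Rounded to 4 decimal places: x = -13.8975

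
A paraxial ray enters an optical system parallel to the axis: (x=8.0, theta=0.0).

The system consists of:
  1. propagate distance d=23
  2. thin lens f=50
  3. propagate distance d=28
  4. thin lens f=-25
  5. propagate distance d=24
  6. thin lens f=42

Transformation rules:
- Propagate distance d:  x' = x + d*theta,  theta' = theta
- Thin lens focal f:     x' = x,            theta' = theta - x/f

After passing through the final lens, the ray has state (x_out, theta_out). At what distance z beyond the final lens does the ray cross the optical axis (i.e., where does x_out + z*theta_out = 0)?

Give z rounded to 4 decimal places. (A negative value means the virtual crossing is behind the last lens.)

Initial: x=8.0000 theta=0.0000
After 1 (propagate distance d=23): x=8.0000 theta=0.0000
After 2 (thin lens f=50): x=8.0000 theta=-0.1600
After 3 (propagate distance d=28): x=3.5200 theta=-0.1600
After 4 (thin lens f=-25): x=3.5200 theta=-0.0192
After 5 (propagate distance d=24): x=3.0592 theta=-0.0192
After 6 (thin lens f=42): x=3.0592 theta=-1208/13125 (≈-0.0920)
z_focus = -x_out/theta_out = -(3.0592)/(-1208/13125) = 5019/151 ≈ 33.2384
Rounded to 4 decimal places: z = 33.2384

Answer: 33.2384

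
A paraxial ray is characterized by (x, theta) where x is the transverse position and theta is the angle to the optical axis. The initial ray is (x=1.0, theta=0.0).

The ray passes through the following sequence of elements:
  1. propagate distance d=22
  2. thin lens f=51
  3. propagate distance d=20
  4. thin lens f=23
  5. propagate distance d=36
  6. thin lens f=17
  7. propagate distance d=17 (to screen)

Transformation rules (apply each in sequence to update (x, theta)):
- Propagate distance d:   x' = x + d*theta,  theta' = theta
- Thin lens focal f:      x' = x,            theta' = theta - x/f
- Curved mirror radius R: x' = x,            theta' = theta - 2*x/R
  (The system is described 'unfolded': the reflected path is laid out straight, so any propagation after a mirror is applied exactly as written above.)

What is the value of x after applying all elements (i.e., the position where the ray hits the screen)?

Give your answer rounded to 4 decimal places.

Initial: x=1.0000 theta=0.0000
After 1 (propagate distance d=22): x=1.0000 theta=0.0000
After 2 (thin lens f=51): x=1.0000 theta=-1/51 (≈-0.0196)
After 3 (propagate distance d=20): x=31/51 (≈0.6078) theta=-1/51 (≈-0.0196)
After 4 (thin lens f=23): x=31/51 (≈0.6078) theta=-18/391 (≈-0.0460)
After 5 (propagate distance d=36): x=-1231/1173 (≈-1.0494) theta=-18/391 (≈-0.0460)
After 6 (thin lens f=17): x=-1231/1173 (≈-1.0494) theta=313/19941 (≈0.0157)
After 7 (propagate distance d=17 (to screen)): x=-18/23 (≈-0.7826) theta=313/19941 (≈0.0157)
Rounded to 4 decimal places: x = -0.7826

Answer: -0.7826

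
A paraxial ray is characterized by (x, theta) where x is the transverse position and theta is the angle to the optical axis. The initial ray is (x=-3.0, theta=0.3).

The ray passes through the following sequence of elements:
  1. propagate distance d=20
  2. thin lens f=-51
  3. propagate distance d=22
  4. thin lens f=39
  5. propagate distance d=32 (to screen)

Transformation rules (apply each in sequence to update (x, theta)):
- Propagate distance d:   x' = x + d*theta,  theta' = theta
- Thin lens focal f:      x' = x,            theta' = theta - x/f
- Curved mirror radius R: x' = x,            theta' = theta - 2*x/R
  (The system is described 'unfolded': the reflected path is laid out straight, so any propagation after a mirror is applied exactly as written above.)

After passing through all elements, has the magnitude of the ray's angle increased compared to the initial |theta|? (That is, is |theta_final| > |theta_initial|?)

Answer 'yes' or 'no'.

Initial: x=-3.0000 theta=0.3000
After 1 (propagate distance d=20): x=3.0000 theta=0.3000
After 2 (thin lens f=-51): x=3.0000 theta=61/170 (≈0.3588)
After 3 (propagate distance d=22): x=926/85 (≈10.8941) theta=61/170 (≈0.3588)
After 4 (thin lens f=39): x=926/85 (≈10.8941) theta=31/390 (≈0.0795)
After 5 (propagate distance d=32 (to screen)): x=44546/3315 (≈13.4377) theta=31/390 (≈0.0795)
|theta_initial|=0.3000 |theta_final|=31/390 (≈0.0795) -> not increased

Answer: no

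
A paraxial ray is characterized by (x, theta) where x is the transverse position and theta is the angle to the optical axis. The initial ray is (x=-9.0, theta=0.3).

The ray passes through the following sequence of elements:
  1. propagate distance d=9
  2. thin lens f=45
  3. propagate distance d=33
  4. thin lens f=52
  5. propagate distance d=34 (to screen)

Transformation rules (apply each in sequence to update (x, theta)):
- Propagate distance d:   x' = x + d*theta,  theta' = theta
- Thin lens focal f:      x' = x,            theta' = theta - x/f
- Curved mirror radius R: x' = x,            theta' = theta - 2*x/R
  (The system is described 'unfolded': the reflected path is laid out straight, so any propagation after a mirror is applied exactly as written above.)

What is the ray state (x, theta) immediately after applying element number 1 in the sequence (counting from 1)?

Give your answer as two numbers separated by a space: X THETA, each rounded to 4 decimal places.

Answer: -6.3000 0.3000

Derivation:
Initial: x=-9.0000 theta=0.3000
After 1 (propagate distance d=9): x=-6.3000 theta=0.3000
Rounded to 4 decimal places: x = -6.3000, theta = 0.3000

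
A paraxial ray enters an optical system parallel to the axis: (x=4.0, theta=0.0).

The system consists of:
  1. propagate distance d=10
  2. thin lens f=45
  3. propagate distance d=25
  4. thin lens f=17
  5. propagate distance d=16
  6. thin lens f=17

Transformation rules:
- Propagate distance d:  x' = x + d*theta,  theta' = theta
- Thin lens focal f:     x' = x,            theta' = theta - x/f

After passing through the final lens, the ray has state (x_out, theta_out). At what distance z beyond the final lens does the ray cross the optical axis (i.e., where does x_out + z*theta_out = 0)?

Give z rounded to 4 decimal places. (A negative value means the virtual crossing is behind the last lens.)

Initial: x=4.0000 theta=0.0000
After 1 (propagate distance d=10): x=4.0000 theta=0.0000
After 2 (thin lens f=45): x=4.0000 theta=-4/45 (≈-0.0889)
After 3 (propagate distance d=25): x=16/9 (≈1.7778) theta=-4/45 (≈-0.0889)
After 4 (thin lens f=17): x=16/9 (≈1.7778) theta=-148/765 (≈-0.1935)
After 5 (propagate distance d=16): x=-112/85 (≈-1.3176) theta=-148/765 (≈-0.1935)
After 6 (thin lens f=17): x=-112/85 (≈-1.3176) theta=-1508/13005 (≈-0.1160)
z_focus = -x_out/theta_out = -(-112/85)/(-1508/13005) = -4284/377 ≈ -11.3634
Rounded to 4 decimal places: z = -11.3634

Answer: -11.3634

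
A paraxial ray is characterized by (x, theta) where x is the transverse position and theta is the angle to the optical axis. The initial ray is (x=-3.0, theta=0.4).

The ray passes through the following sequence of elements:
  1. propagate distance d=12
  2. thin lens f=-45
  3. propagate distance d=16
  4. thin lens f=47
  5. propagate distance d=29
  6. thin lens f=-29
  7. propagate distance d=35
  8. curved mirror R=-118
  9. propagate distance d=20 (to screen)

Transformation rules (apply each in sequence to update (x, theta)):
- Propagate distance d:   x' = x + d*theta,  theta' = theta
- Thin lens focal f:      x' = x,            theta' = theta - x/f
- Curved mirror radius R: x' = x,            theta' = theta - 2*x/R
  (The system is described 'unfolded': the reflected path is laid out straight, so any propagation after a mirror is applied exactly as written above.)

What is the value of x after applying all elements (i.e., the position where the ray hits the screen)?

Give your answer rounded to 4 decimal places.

Initial: x=-3.0000 theta=0.4000
After 1 (propagate distance d=12): x=1.8000 theta=0.4000
After 2 (thin lens f=-45): x=1.8000 theta=0.4400
After 3 (propagate distance d=16): x=8.8400 theta=0.4400
After 4 (thin lens f=47): x=8.8400 theta=296/1175 (≈0.2519)
After 5 (propagate distance d=29): x=18971/1175 (≈16.1455) theta=296/1175 (≈0.2519)
After 6 (thin lens f=-29): x=18971/1175 (≈16.1455) theta=5511/6815 (≈0.8087)
After 7 (propagate distance d=35): x=1514584/34075 (≈44.4485) theta=5511/6815 (≈0.8087)
After 8 (curved mirror R=-118): x=1514584/34075 (≈44.4485) theta=3140329/2010425 (≈1.5620)
After 9 (propagate distance d=20 (to screen)): x=152167036/2010425 (≈75.6890) theta=3140329/2010425 (≈1.5620)
Rounded to 4 decimal places: x = 75.6890

Answer: 75.6890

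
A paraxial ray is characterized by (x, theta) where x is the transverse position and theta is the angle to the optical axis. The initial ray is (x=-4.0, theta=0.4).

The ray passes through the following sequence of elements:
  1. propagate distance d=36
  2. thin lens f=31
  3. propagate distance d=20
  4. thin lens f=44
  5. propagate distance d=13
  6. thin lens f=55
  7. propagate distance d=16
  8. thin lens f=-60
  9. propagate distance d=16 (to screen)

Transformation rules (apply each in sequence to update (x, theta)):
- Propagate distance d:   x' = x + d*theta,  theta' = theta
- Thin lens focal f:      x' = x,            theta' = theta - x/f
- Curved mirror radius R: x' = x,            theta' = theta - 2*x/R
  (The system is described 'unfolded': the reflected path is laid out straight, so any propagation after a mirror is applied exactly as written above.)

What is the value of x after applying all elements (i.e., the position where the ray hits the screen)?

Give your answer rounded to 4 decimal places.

Initial: x=-4.0000 theta=0.4000
After 1 (propagate distance d=36): x=10.4000 theta=0.4000
After 2 (thin lens f=31): x=10.4000 theta=2/31 (≈0.0645)
After 3 (propagate distance d=20): x=1812/155 (≈11.6903) theta=2/31 (≈0.0645)
After 4 (thin lens f=44): x=1812/155 (≈11.6903) theta=-343/1705 (≈-0.2012)
After 5 (propagate distance d=13): x=15473/1705 (≈9.0751) theta=-343/1705 (≈-0.2012)
After 6 (thin lens f=55): x=15473/1705 (≈9.0751) theta=-34338/93775 (≈-0.3662)
After 7 (propagate distance d=16): x=301607/93775 (≈3.2163) theta=-34338/93775 (≈-0.3662)
After 8 (thin lens f=-60): x=301607/93775 (≈3.2163) theta=-1758673/5626500 (≈-0.3126)
After 9 (propagate distance d=16 (to screen)): x=-2510587/1406625 (≈-1.7848) theta=-1758673/5626500 (≈-0.3126)
Rounded to 4 decimal places: x = -1.7848

Answer: -1.7848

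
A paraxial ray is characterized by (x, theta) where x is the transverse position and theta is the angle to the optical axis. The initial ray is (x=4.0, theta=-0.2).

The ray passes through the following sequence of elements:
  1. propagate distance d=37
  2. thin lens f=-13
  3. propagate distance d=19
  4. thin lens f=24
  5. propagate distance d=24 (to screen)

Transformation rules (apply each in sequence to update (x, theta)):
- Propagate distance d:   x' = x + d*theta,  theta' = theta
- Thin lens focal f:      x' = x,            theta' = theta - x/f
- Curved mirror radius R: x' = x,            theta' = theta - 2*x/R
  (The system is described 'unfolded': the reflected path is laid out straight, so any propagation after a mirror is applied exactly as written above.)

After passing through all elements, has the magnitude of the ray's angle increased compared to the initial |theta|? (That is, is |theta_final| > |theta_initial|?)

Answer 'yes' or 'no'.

Initial: x=4.0000 theta=-0.2000
After 1 (propagate distance d=37): x=-3.4000 theta=-0.2000
After 2 (thin lens f=-13): x=-3.4000 theta=-6/13 (≈-0.4615)
After 3 (propagate distance d=19): x=-791/65 (≈-12.1692) theta=-6/13 (≈-0.4615)
After 4 (thin lens f=24): x=-791/65 (≈-12.1692) theta=71/1560 (≈0.0455)
After 5 (propagate distance d=24 (to screen)): x=-144/13 (≈-11.0769) theta=71/1560 (≈0.0455)
|theta_initial|=0.2000 |theta_final|=71/1560 (≈0.0455) -> not increased

Answer: no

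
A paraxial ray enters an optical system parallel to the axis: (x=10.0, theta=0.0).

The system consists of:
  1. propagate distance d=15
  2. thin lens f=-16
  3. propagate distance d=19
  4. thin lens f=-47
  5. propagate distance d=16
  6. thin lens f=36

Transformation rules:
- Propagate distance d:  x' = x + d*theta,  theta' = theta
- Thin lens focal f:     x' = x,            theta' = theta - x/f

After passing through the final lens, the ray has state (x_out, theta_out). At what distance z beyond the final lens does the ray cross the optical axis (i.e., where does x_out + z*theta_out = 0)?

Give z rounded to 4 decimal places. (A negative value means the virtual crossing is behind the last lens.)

Initial: x=10.0000 theta=0.0000
After 1 (propagate distance d=15): x=10.0000 theta=0.0000
After 2 (thin lens f=-16): x=10.0000 theta=0.6250
After 3 (propagate distance d=19): x=21.8750 theta=0.6250
After 4 (thin lens f=-47): x=21.8750 theta=205/188 (≈1.0904)
After 5 (propagate distance d=16): x=14785/376 (≈39.3218) theta=205/188 (≈1.0904)
After 6 (thin lens f=36): x=14785/376 (≈39.3218) theta=-25/13536 (≈-0.0018)
z_focus = -x_out/theta_out = -(14785/376)/(-25/13536) = 21290.4000
Rounded to 4 decimal places: z = 21290.4000

Answer: 21290.4000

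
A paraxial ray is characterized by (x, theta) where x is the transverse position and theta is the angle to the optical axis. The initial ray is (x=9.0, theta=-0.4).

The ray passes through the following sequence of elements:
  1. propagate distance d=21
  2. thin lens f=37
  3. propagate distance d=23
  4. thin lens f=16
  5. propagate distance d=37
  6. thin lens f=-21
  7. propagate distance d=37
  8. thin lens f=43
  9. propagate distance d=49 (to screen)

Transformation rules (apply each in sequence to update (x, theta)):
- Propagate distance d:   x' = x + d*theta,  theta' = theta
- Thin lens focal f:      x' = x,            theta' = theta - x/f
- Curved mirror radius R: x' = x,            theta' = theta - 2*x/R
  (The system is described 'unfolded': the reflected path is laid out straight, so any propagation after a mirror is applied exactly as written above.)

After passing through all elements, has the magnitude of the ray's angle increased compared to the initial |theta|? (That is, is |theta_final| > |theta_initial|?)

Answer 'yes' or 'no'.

Answer: no

Derivation:
Initial: x=9.0000 theta=-0.4000
After 1 (propagate distance d=21): x=0.6000 theta=-0.4000
After 2 (thin lens f=37): x=0.6000 theta=-77/185 (≈-0.4162)
After 3 (propagate distance d=23): x=-332/37 (≈-8.9730) theta=-77/185 (≈-0.4162)
After 4 (thin lens f=16): x=-332/37 (≈-8.9730) theta=107/740 (≈0.1446)
After 5 (propagate distance d=37): x=-2681/740 (≈-3.6230) theta=107/740 (≈0.1446)
After 6 (thin lens f=-21): x=-2681/740 (≈-3.6230) theta=-31/1110 (≈-0.0279)
After 7 (propagate distance d=37): x=-10337/2220 (≈-4.6563) theta=-31/1110 (≈-0.0279)
After 8 (thin lens f=43): x=-10337/2220 (≈-4.6563) theta=2557/31820 (≈0.0804)
After 9 (propagate distance d=49 (to screen)): x=-17153/23865 (≈-0.7188) theta=2557/31820 (≈0.0804)
|theta_initial|=0.4000 |theta_final|=2557/31820 (≈0.0804) -> not increased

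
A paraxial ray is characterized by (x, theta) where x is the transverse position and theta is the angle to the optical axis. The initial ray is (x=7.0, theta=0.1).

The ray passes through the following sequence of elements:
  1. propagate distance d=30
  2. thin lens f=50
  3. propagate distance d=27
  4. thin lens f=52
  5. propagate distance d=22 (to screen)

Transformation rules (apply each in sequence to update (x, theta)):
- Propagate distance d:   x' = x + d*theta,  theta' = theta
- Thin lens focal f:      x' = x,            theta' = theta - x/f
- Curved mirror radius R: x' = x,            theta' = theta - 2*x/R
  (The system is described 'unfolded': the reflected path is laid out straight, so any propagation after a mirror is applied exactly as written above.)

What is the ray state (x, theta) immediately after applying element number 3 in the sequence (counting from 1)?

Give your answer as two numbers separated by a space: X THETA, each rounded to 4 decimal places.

Initial: x=7.0000 theta=0.1000
After 1 (propagate distance d=30): x=10.0000 theta=0.1000
After 2 (thin lens f=50): x=10.0000 theta=-0.1000
After 3 (propagate distance d=27): x=7.3000 theta=-0.1000
Rounded to 4 decimal places: x = 7.3000, theta = -0.1000

Answer: 7.3000 -0.1000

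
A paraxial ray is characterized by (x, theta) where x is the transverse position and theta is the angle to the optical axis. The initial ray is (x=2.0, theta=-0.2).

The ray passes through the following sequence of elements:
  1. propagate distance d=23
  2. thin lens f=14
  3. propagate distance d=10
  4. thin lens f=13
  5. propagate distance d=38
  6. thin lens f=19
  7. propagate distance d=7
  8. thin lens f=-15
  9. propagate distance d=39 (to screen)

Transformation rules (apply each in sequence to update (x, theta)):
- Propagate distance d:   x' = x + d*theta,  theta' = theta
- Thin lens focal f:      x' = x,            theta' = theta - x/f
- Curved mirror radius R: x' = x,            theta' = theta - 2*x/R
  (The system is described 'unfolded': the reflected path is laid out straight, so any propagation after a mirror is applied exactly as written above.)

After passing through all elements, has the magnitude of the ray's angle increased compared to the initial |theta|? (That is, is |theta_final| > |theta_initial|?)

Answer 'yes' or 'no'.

Answer: yes

Derivation:
Initial: x=2.0000 theta=-0.2000
After 1 (propagate distance d=23): x=-2.6000 theta=-0.2000
After 2 (thin lens f=14): x=-2.6000 theta=-1/70 (≈-0.0143)
After 3 (propagate distance d=10): x=-96/35 (≈-2.7429) theta=-1/70 (≈-0.0143)
After 4 (thin lens f=13): x=-96/35 (≈-2.7429) theta=179/910 (≈0.1967)
After 5 (propagate distance d=38): x=2153/455 (≈4.7319) theta=179/910 (≈0.1967)
After 6 (thin lens f=19): x=2153/455 (≈4.7319) theta=-181/3458 (≈-0.0523)
After 7 (propagate distance d=7): x=75479/17290 (≈4.3655) theta=-181/3458 (≈-0.0523)
After 8 (thin lens f=-15): x=75479/17290 (≈4.3655) theta=30952/129675 (≈0.2387)
After 9 (propagate distance d=39 (to screen)): x=1182147/86450 (≈13.6743) theta=30952/129675 (≈0.2387)
|theta_initial|=0.2000 |theta_final|=30952/129675 (≈0.2387) -> increased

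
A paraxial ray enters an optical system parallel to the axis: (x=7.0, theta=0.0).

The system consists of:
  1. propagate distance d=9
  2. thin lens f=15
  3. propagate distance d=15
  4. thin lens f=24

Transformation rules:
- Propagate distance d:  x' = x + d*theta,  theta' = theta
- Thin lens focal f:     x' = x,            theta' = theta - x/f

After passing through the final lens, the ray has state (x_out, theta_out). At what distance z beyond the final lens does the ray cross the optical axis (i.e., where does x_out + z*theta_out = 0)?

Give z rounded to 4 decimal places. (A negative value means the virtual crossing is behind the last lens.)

Initial: x=7.0000 theta=0.0000
After 1 (propagate distance d=9): x=7.0000 theta=0.0000
After 2 (thin lens f=15): x=7.0000 theta=-7/15 (≈-0.4667)
After 3 (propagate distance d=15): x=0.0000 theta=-7/15 (≈-0.4667)
After 4 (thin lens f=24): x=0.0000 theta=-7/15 (≈-0.4667)
z_focus = -x_out/theta_out = -(0.0000)/(-7/15) = 0.0000
Rounded to 4 decimal places: z = 0.0000

Answer: 0.0000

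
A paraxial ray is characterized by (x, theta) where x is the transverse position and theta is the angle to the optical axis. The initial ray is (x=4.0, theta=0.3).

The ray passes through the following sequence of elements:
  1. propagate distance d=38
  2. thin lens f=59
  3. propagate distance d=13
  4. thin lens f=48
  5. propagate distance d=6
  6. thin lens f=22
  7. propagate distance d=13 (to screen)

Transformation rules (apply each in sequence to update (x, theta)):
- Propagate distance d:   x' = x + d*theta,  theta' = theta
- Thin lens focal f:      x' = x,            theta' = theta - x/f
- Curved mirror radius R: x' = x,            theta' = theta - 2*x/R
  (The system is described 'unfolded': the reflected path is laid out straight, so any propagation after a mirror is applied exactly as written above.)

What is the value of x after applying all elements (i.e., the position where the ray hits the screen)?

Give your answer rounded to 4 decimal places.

Initial: x=4.0000 theta=0.3000
After 1 (propagate distance d=38): x=15.4000 theta=0.3000
After 2 (thin lens f=59): x=15.4000 theta=23/590 (≈0.0390)
After 3 (propagate distance d=13): x=1877/118 (≈15.9068) theta=23/590 (≈0.0390)
After 4 (thin lens f=48): x=1877/118 (≈15.9068) theta=-8281/28320 (≈-0.2924)
After 5 (propagate distance d=6): x=66799/4720 (≈14.1523) theta=-8281/28320 (≈-0.2924)
After 6 (thin lens f=22): x=66799/4720 (≈14.1523) theta=-9109/9735 (≈-0.9357)
After 7 (propagate distance d=13 (to screen)): x=61939/31152 (≈1.9883) theta=-9109/9735 (≈-0.9357)
Rounded to 4 decimal places: x = 1.9883

Answer: 1.9883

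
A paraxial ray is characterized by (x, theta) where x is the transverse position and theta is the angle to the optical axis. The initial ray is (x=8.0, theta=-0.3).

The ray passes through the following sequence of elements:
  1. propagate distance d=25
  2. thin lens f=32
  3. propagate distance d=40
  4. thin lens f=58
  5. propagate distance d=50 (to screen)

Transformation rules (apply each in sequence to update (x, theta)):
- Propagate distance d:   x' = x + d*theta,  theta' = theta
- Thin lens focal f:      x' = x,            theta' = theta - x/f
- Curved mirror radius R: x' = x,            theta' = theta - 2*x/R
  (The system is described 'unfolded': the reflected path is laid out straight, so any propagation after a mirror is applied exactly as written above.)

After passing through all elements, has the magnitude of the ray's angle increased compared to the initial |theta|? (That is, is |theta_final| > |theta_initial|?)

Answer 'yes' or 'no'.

Initial: x=8.0000 theta=-0.3000
After 1 (propagate distance d=25): x=0.5000 theta=-0.3000
After 2 (thin lens f=32): x=0.5000 theta=-101/320 (≈-0.3156)
After 3 (propagate distance d=40): x=-12.1250 theta=-101/320 (≈-0.3156)
After 4 (thin lens f=58): x=-12.1250 theta=-989/9280 (≈-0.1066)
After 5 (propagate distance d=50 (to screen)): x=-16197/928 (≈-17.4537) theta=-989/9280 (≈-0.1066)
|theta_initial|=0.3000 |theta_final|=989/9280 (≈0.1066) -> not increased

Answer: no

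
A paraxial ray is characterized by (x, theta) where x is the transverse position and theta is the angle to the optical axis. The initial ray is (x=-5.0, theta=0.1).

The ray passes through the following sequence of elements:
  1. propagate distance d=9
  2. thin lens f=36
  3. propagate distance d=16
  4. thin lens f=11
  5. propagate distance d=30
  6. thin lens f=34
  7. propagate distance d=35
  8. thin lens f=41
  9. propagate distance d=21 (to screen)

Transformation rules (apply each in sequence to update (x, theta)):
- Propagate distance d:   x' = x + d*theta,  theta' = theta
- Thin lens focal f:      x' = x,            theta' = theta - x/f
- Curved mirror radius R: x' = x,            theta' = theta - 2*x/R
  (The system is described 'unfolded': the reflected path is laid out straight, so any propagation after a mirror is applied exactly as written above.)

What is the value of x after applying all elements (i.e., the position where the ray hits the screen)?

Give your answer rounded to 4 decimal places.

Answer: 5.6942

Derivation:
Initial: x=-5.0000 theta=0.1000
After 1 (propagate distance d=9): x=-4.1000 theta=0.1000
After 2 (thin lens f=36): x=-4.1000 theta=77/360 (≈0.2139)
After 3 (propagate distance d=16): x=-61/90 (≈-0.6778) theta=77/360 (≈0.2139)
After 4 (thin lens f=11): x=-61/90 (≈-0.6778) theta=1091/3960 (≈0.2755)
After 5 (propagate distance d=30): x=15023/1980 (≈7.5874) theta=1091/3960 (≈0.2755)
After 6 (thin lens f=34): x=15023/1980 (≈7.5874) theta=881/16830 (≈0.0523)
After 7 (propagate distance d=35): x=35229/3740 (≈9.4195) theta=881/16830 (≈0.0523)
After 8 (thin lens f=41): x=35229/3740 (≈9.4195) theta=-244819/1380060 (≈-0.1774)
After 9 (propagate distance d=21 (to screen)): x=1309717/230010 (≈5.6942) theta=-244819/1380060 (≈-0.1774)
Rounded to 4 decimal places: x = 5.6942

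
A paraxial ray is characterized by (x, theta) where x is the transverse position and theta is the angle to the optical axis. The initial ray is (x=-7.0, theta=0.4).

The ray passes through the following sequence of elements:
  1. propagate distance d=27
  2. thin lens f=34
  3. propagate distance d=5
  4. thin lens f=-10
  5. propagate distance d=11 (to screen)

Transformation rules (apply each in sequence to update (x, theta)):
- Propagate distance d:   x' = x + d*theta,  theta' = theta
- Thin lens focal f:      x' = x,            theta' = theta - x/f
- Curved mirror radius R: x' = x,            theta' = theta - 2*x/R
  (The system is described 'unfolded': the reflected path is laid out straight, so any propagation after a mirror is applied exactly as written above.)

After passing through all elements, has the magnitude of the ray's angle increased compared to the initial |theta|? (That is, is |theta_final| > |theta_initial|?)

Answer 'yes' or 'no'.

Initial: x=-7.0000 theta=0.4000
After 1 (propagate distance d=27): x=3.8000 theta=0.4000
After 2 (thin lens f=34): x=3.8000 theta=49/170 (≈0.2882)
After 3 (propagate distance d=5): x=891/170 (≈5.2412) theta=49/170 (≈0.2882)
After 4 (thin lens f=-10): x=891/170 (≈5.2412) theta=1381/1700 (≈0.8124)
After 5 (propagate distance d=11 (to screen)): x=24101/1700 (≈14.1771) theta=1381/1700 (≈0.8124)
|theta_initial|=0.4000 |theta_final|=1381/1700 (≈0.8124) -> increased

Answer: yes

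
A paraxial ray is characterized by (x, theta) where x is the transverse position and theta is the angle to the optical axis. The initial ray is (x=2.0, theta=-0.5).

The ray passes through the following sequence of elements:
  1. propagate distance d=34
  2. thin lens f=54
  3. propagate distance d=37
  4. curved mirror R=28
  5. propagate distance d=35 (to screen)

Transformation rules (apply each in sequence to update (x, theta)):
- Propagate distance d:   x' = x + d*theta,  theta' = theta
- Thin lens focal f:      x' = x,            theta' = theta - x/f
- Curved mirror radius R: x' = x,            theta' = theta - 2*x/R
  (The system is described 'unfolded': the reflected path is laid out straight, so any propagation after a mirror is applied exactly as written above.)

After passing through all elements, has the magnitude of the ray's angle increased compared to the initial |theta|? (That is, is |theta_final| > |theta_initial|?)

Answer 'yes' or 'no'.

Initial: x=2.0000 theta=-0.5000
After 1 (propagate distance d=34): x=-15.0000 theta=-0.5000
After 2 (thin lens f=54): x=-15.0000 theta=-2/9 (≈-0.2222)
After 3 (propagate distance d=37): x=-209/9 (≈-23.2222) theta=-2/9 (≈-0.2222)
After 4 (curved mirror R=28): x=-209/9 (≈-23.2222) theta=181/126 (≈1.4365)
After 5 (propagate distance d=35 (to screen)): x=487/18 (≈27.0556) theta=181/126 (≈1.4365)
|theta_initial|=0.5000 |theta_final|=181/126 (≈1.4365) -> increased

Answer: yes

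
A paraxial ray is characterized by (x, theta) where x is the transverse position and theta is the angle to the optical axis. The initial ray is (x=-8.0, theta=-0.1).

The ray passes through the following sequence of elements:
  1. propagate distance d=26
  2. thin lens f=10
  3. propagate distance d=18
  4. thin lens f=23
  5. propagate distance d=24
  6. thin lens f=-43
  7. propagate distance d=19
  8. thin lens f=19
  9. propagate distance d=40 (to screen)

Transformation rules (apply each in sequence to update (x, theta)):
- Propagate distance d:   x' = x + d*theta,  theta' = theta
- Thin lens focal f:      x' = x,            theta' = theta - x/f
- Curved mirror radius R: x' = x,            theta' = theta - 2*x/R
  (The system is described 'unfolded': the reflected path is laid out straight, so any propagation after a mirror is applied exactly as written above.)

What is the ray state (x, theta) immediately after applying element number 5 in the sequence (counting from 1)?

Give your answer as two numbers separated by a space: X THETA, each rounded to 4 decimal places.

Initial: x=-8.0000 theta=-0.1000
After 1 (propagate distance d=26): x=-10.6000 theta=-0.1000
After 2 (thin lens f=10): x=-10.6000 theta=0.9600
After 3 (propagate distance d=18): x=6.6800 theta=0.9600
After 4 (thin lens f=23): x=6.6800 theta=77/115 (≈0.6696)
After 5 (propagate distance d=24): x=13081/575 (≈22.7496) theta=77/115 (≈0.6696)
Rounded to 4 decimal places: x = 22.7496, theta = 0.6696

Answer: 22.7496 0.6696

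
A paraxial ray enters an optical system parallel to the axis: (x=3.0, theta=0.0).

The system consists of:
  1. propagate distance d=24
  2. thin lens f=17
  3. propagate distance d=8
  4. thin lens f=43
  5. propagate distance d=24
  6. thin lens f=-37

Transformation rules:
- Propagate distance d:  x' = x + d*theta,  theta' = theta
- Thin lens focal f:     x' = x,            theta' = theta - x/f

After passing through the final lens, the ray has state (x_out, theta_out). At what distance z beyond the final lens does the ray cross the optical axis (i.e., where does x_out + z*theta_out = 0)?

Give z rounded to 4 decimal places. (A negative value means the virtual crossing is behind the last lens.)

Initial: x=3.0000 theta=0.0000
After 1 (propagate distance d=24): x=3.0000 theta=0.0000
After 2 (thin lens f=17): x=3.0000 theta=-3/17 (≈-0.1765)
After 3 (propagate distance d=8): x=27/17 (≈1.5882) theta=-3/17 (≈-0.1765)
After 4 (thin lens f=43): x=27/17 (≈1.5882) theta=-156/731 (≈-0.2134)
After 5 (propagate distance d=24): x=-2583/731 (≈-3.5335) theta=-156/731 (≈-0.2134)
After 6 (thin lens f=-37): x=-2583/731 (≈-3.5335) theta=-8355/27047 (≈-0.3089)
z_focus = -x_out/theta_out = -(-2583/731)/(-8355/27047) = -31857/2785 ≈ -11.4388
Rounded to 4 decimal places: z = -11.4388

Answer: -11.4388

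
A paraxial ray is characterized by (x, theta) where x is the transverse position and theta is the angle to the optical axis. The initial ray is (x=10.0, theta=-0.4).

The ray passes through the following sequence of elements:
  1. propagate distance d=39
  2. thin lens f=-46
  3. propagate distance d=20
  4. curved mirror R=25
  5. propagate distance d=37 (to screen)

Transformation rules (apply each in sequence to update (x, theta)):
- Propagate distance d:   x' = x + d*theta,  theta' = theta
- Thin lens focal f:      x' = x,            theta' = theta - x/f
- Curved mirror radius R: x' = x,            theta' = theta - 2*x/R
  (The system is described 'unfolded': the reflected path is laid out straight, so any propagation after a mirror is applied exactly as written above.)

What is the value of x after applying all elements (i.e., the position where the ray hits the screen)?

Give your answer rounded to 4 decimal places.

Initial: x=10.0000 theta=-0.4000
After 1 (propagate distance d=39): x=-5.6000 theta=-0.4000
After 2 (thin lens f=-46): x=-5.6000 theta=-12/23 (≈-0.5217)
After 3 (propagate distance d=20): x=-1844/115 (≈-16.0348) theta=-12/23 (≈-0.5217)
After 4 (curved mirror R=25): x=-1844/115 (≈-16.0348) theta=2188/2875 (≈0.7610)
After 5 (propagate distance d=37 (to screen)): x=34856/2875 (≈12.1238) theta=2188/2875 (≈0.7610)
Rounded to 4 decimal places: x = 12.1238

Answer: 12.1238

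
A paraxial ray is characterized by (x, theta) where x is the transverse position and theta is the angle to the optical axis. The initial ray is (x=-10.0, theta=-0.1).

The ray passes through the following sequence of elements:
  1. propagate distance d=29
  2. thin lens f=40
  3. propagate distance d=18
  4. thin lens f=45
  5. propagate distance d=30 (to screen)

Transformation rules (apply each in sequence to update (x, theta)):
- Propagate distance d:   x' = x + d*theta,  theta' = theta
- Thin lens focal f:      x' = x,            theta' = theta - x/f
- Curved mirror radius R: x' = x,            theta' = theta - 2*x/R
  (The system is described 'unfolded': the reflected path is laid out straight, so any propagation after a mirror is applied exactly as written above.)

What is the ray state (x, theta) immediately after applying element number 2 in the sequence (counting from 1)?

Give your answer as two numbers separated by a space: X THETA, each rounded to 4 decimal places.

Initial: x=-10.0000 theta=-0.1000
After 1 (propagate distance d=29): x=-12.9000 theta=-0.1000
After 2 (thin lens f=40): x=-12.9000 theta=0.2225
Rounded to 4 decimal places: x = -12.9000, theta = 0.2225

Answer: -12.9000 0.2225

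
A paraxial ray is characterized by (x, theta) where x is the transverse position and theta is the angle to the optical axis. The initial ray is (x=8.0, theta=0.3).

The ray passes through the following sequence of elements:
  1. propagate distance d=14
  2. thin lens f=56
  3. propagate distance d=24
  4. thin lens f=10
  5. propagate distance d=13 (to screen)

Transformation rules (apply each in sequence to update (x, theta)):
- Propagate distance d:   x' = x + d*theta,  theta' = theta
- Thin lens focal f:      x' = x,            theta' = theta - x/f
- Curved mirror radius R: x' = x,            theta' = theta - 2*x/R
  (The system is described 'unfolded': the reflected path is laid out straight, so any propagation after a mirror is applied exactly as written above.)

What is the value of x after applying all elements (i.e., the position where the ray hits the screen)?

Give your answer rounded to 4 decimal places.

Initial: x=8.0000 theta=0.3000
After 1 (propagate distance d=14): x=12.2000 theta=0.3000
After 2 (thin lens f=56): x=12.2000 theta=23/280 (≈0.0821)
After 3 (propagate distance d=24): x=496/35 (≈14.1714) theta=23/280 (≈0.0821)
After 4 (thin lens f=10): x=496/35 (≈14.1714) theta=-1.3350
After 5 (propagate distance d=13 (to screen)): x=-4457/1400 (≈-3.1836) theta=-1.3350
Rounded to 4 decimal places: x = -3.1836

Answer: -3.1836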